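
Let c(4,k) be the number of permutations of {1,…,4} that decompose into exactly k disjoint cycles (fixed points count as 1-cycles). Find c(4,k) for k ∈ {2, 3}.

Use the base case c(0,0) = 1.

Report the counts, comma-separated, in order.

11, 6

r1: T_1,1=0×0+1=1
r2: T_2,1=1×1+0=1; T_2,2=1×0+1=1
r3: T_3,1=2×1+0=2; T_3,2=2×1+1=3; T_3,3=2×0+1=1
r4: T_4,2=3×3+2=11; T_4,3=3×1+3=6
Read c(4,2) = 11, c(4,3) = 6.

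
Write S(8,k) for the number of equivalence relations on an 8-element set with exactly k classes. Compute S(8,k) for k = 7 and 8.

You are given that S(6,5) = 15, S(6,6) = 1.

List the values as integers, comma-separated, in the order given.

r7: T_7,6=6×1+15=21; T_7,7=7×0+1=1
r8: T_8,7=7×1+21=28; T_8,8=8×0+1=1
Read S(8,7) = 28, S(8,8) = 1.

28, 1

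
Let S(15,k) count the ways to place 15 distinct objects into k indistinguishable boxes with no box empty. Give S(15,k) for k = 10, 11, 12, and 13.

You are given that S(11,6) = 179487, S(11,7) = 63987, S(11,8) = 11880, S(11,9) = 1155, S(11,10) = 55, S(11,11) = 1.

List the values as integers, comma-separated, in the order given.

i=12: T(12,7)=179487+7·63987=627396 | T(12,8)=63987+8·11880=159027 | T(12,9)=11880+9·1155=22275 | T(12,10)=1155+10·55=1705 | T(12,11)=55+11·1=66 | T(12,12)=1+12·0=1
i=13: T(13,8)=627396+8·159027=1899612 | T(13,9)=159027+9·22275=359502 | T(13,10)=22275+10·1705=39325 | T(13,11)=1705+11·66=2431 | T(13,12)=66+12·1=78 | T(13,13)=1+13·0=1
i=14: T(14,9)=1899612+9·359502=5135130 | T(14,10)=359502+10·39325=752752 | T(14,11)=39325+11·2431=66066 | T(14,12)=2431+12·78=3367 | T(14,13)=78+13·1=91
i=15: T(15,10)=5135130+10·752752=12662650 | T(15,11)=752752+11·66066=1479478 | T(15,12)=66066+12·3367=106470 | T(15,13)=3367+13·91=4550
Read S(15,10) = 12662650, S(15,11) = 1479478, S(15,12) = 106470, S(15,13) = 4550.

12662650, 1479478, 106470, 4550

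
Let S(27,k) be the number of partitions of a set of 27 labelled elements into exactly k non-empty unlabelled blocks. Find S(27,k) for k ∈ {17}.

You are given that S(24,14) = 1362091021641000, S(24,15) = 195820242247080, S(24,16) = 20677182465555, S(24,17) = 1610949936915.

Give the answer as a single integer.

r25: T_25,15=15×195820242247080+1362091021641000=4299394655347200; T_25,16=16×20677182465555+195820242247080=526655161695960; T_25,17=17×1610949936915+20677182465555=48063331393110
r26: T_26,16=16×526655161695960+4299394655347200=12725877242482560; T_26,17=17×48063331393110+526655161695960=1343731795378830
r27: T_27,17=17×1343731795378830+12725877242482560=35569317763922670
Read S(27,17) = 35569317763922670.

35569317763922670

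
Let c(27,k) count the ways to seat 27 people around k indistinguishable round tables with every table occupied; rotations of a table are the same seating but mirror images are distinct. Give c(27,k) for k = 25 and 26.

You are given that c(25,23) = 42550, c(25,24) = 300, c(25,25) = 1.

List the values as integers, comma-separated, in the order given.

i=26: T(26,24)=42550+25·300=50050 | T(26,25)=300+25·1=325 | T(26,26)=1+25·0=1
i=27: T(27,25)=50050+26·325=58500 | T(27,26)=325+26·1=351
Read c(27,25) = 58500, c(27,26) = 351.

58500, 351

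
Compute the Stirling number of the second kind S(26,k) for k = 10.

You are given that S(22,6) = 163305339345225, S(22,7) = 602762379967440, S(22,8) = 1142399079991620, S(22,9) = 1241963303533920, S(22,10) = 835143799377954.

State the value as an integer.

i=23: T(23,7)=163305339345225+7·602762379967440=4382641999117305 | T(23,8)=602762379967440+8·1142399079991620=9741955019900400 | T(23,9)=1142399079991620+9·1241963303533920=12320068811796900 | T(23,10)=1241963303533920+10·835143799377954=9593401297313460
i=24: T(24,8)=4382641999117305+8·9741955019900400=82318282158320505 | T(24,9)=9741955019900400+9·12320068811796900=120622574326072500 | T(24,10)=12320068811796900+10·9593401297313460=108254081784931500
i=25: T(25,9)=82318282158320505+9·120622574326072500=1167921451092973005 | T(25,10)=120622574326072500+10·108254081784931500=1203163392175387500
i=26: T(26,10)=1167921451092973005+10·1203163392175387500=13199555372846848005
Read S(26,10) = 13199555372846848005.

13199555372846848005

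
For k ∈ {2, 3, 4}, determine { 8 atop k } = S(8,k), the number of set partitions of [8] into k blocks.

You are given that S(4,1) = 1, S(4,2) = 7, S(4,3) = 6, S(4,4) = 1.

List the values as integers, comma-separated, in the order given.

127, 966, 1701

row 5: T[5][1]=1·1+0=1  T[5][2]=2·7+1=15  T[5][3]=3·6+7=25  T[5][4]=4·1+6=10
row 6: T[6][1]=1·1+0=1  T[6][2]=2·15+1=31  T[6][3]=3·25+15=90  T[6][4]=4·10+25=65
row 7: T[7][1]=1·1+0=1  T[7][2]=2·31+1=63  T[7][3]=3·90+31=301  T[7][4]=4·65+90=350
row 8: T[8][2]=2·63+1=127  T[8][3]=3·301+63=966  T[8][4]=4·350+301=1701
Read S(8,2) = 127, S(8,3) = 966, S(8,4) = 1701.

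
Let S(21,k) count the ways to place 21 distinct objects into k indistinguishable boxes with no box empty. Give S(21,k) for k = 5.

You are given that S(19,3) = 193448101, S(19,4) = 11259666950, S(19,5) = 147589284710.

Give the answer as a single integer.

row 20: T[20][4]=4·11259666950+193448101=45232115901  T[20][5]=5·147589284710+11259666950=749206090500
row 21: T[21][5]=5·749206090500+45232115901=3791262568401
Read S(21,5) = 3791262568401.

3791262568401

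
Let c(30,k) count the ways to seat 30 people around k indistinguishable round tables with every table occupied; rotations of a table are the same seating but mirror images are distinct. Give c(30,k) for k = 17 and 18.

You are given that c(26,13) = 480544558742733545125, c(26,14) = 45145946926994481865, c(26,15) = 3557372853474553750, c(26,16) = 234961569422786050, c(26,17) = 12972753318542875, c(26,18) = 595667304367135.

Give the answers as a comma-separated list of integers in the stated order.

@27  (27,14):45145946926994481865·26+480544558742733545125→1654339178844590073615, (27,15):3557372853474553750·26+45145946926994481865→137637641117332879365, (27,16):234961569422786050·26+3557372853474553750→9666373658466991050, (27,17):12972753318542875·26+234961569422786050→572253155704900800, (27,18):595667304367135·26+12972753318542875→28460103232088385
@28  (28,15):137637641117332879365·27+1654339178844590073615→5370555489012577816470, (28,16):9666373658466991050·27+137637641117332879365→398629729895941637715, (28,17):572253155704900800·27+9666373658466991050→25117208862499312650, (28,18):28460103232088385·27+572253155704900800→1340675942971287195
@29  (29,16):398629729895941637715·28+5370555489012577816470→16532187926098943672490, (29,17):25117208862499312650·28+398629729895941637715→1101911578045922391915, (29,18):1340675942971287195·28+25117208862499312650→62656135265695354110
@30  (30,17):1101911578045922391915·29+16532187926098943672490→48487623689430693038025, (30,18):62656135265695354110·29+1101911578045922391915→2918939500751087661105
Read c(30,17) = 48487623689430693038025, c(30,18) = 2918939500751087661105.

48487623689430693038025, 2918939500751087661105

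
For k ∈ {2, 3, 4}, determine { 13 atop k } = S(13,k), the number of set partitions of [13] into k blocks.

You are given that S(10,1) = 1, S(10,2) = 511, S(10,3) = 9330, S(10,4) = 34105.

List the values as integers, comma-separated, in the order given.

4095, 261625, 2532530

row 11: T[11][1]=1·1+0=1  T[11][2]=2·511+1=1023  T[11][3]=3·9330+511=28501  T[11][4]=4·34105+9330=145750
row 12: T[12][1]=1·1+0=1  T[12][2]=2·1023+1=2047  T[12][3]=3·28501+1023=86526  T[12][4]=4·145750+28501=611501
row 13: T[13][2]=2·2047+1=4095  T[13][3]=3·86526+2047=261625  T[13][4]=4·611501+86526=2532530
Read S(13,2) = 4095, S(13,3) = 261625, S(13,4) = 2532530.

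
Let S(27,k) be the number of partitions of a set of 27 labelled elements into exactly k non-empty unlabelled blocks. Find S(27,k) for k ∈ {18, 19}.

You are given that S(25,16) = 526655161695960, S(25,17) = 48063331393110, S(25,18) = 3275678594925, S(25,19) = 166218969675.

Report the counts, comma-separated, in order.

3270191625210510, 229268487458010

[26] T[26,17]:17*48063331393110+526655161695960=1343731795378830 · T[26,18]:18*3275678594925+48063331393110=107025546101760 · T[26,19]:19*166218969675+3275678594925=6433839018750
[27] T[27,18]:18*107025546101760+1343731795378830=3270191625210510 · T[27,19]:19*6433839018750+107025546101760=229268487458010
Read S(27,18) = 3270191625210510, S(27,19) = 229268487458010.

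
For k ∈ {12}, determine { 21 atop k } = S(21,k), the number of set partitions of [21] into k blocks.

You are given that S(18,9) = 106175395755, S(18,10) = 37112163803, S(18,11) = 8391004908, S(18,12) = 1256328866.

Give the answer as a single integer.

row 19: T[19][10]=10·37112163803+106175395755=477297033785  T[19][11]=11·8391004908+37112163803=129413217791  T[19][12]=12·1256328866+8391004908=23466951300
row 20: T[20][11]=11·129413217791+477297033785=1900842429486  T[20][12]=12·23466951300+129413217791=411016633391
row 21: T[21][12]=12·411016633391+1900842429486=6833042030178
Read S(21,12) = 6833042030178.

6833042030178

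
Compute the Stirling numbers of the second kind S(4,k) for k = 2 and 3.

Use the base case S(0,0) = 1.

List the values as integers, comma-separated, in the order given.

7, 6

@1  (1,1):0·1+1→1
@2  (2,1):1·1+0→1, (2,2):0·2+1→1
@3  (3,1):1·1+0→1, (3,2):1·2+1→3, (3,3):0·3+1→1
@4  (4,2):3·2+1→7, (4,3):1·3+3→6
Read S(4,2) = 7, S(4,3) = 6.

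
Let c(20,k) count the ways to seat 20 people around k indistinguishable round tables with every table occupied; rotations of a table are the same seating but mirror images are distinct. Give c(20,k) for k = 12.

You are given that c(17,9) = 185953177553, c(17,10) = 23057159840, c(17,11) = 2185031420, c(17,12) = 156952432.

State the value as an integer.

i=18: T(18,10)=185953177553+17·23057159840=577924894833 | T(18,11)=23057159840+17·2185031420=60202693980 | T(18,12)=2185031420+17·156952432=4853222764
i=19: T(19,11)=577924894833+18·60202693980=1661573386473 | T(19,12)=60202693980+18·4853222764=147560703732
i=20: T(20,12)=1661573386473+19·147560703732=4465226757381
Read c(20,12) = 4465226757381.

4465226757381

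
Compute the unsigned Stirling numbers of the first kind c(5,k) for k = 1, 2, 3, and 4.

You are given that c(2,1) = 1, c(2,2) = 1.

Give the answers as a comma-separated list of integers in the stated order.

r3: T_3,1=2×1+0=2; T_3,2=2×1+1=3; T_3,3=2×0+1=1
r4: T_4,1=3×2+0=6; T_4,2=3×3+2=11; T_4,3=3×1+3=6; T_4,4=3×0+1=1
r5: T_5,1=4×6+0=24; T_5,2=4×11+6=50; T_5,3=4×6+11=35; T_5,4=4×1+6=10
Read c(5,1) = 24, c(5,2) = 50, c(5,3) = 35, c(5,4) = 10.

24, 50, 35, 10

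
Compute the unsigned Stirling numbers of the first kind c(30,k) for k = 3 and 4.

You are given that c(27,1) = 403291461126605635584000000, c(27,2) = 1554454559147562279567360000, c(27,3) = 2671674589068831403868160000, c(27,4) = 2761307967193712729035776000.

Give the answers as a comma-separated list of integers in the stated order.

62262192842035613491057459200000, 66951000306085302338993639424000

r28: T_28,1=27×403291461126605635584000000+0=10888869450418352160768000000; T_28,2=27×1554454559147562279567360000+403291461126605635584000000=42373564558110787183902720000; T_28,3=27×2671674589068831403868160000+1554454559147562279567360000=73689668464006010184007680000; T_28,4=27×2761307967193712729035776000+2671674589068831403868160000=77226989703299075087834112000
r29: T_29,2=28×42373564558110787183902720000+10888869450418352160768000000=1197348677077520393310044160000; T_29,3=28×73689668464006010184007680000+42373564558110787183902720000=2105684281550279072336117760000; T_29,4=28×77226989703299075087834112000+73689668464006010184007680000=2236045380156380112643362816000
r30: T_30,3=29×2105684281550279072336117760000+1197348677077520393310044160000=62262192842035613491057459200000; T_30,4=29×2236045380156380112643362816000+2105684281550279072336117760000=66951000306085302338993639424000
Read c(30,3) = 62262192842035613491057459200000, c(30,4) = 66951000306085302338993639424000.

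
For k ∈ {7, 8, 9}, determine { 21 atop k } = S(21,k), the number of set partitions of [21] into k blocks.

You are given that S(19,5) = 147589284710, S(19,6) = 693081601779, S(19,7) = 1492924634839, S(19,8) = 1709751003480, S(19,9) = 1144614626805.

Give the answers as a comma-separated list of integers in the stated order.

82310957214948, 132511015347084, 123272476465204

@20  (20,6):693081601779·6+147589284710→4306078895384, (20,7):1492924634839·7+693081601779→11143554045652, (20,8):1709751003480·8+1492924634839→15170932662679, (20,9):1144614626805·9+1709751003480→12011282644725
@21  (21,7):11143554045652·7+4306078895384→82310957214948, (21,8):15170932662679·8+11143554045652→132511015347084, (21,9):12011282644725·9+15170932662679→123272476465204
Read S(21,7) = 82310957214948, S(21,8) = 132511015347084, S(21,9) = 123272476465204.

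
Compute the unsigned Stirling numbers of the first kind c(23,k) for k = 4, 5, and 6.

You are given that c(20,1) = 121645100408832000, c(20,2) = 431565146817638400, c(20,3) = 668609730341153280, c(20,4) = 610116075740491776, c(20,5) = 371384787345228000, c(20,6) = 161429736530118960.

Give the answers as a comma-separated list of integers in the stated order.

i=21: T(21,2)=121645100408832000+20·431565146817638400=8752948036761600000 | T(21,3)=431565146817638400+20·668609730341153280=13803759753640704000 | T(21,4)=668609730341153280+20·610116075740491776=12870931245150988800 | T(21,5)=610116075740491776+20·371384787345228000=8037811822645051776 | T(21,6)=371384787345228000+20·161429736530118960=3599979517947607200
i=22: T(22,3)=8752948036761600000+21·13803759753640704000=298631902863216384000 | T(22,4)=13803759753640704000+21·12870931245150988800=284093315901811468800 | T(22,5)=12870931245150988800+21·8037811822645051776=181664979520697076096 | T(22,6)=8037811822645051776+21·3599979517947607200=83637381699544802976
i=23: T(23,4)=298631902863216384000+22·284093315901811468800=6548684852703068697600 | T(23,5)=284093315901811468800+22·181664979520697076096=4280722865357147142912 | T(23,6)=181664979520697076096+22·83637381699544802976=2021687376910682741568
Read c(23,4) = 6548684852703068697600, c(23,5) = 4280722865357147142912, c(23,6) = 2021687376910682741568.

6548684852703068697600, 4280722865357147142912, 2021687376910682741568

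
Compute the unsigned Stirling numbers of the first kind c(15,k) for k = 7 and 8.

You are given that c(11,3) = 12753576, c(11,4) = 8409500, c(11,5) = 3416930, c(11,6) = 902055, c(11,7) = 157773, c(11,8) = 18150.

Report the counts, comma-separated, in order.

i=12: T(12,4)=12753576+11·8409500=105258076 | T(12,5)=8409500+11·3416930=45995730 | T(12,6)=3416930+11·902055=13339535 | T(12,7)=902055+11·157773=2637558 | T(12,8)=157773+11·18150=357423
i=13: T(13,5)=105258076+12·45995730=657206836 | T(13,6)=45995730+12·13339535=206070150 | T(13,7)=13339535+12·2637558=44990231 | T(13,8)=2637558+12·357423=6926634
i=14: T(14,6)=657206836+13·206070150=3336118786 | T(14,7)=206070150+13·44990231=790943153 | T(14,8)=44990231+13·6926634=135036473
i=15: T(15,7)=3336118786+14·790943153=14409322928 | T(15,8)=790943153+14·135036473=2681453775
Read c(15,7) = 14409322928, c(15,8) = 2681453775.

14409322928, 2681453775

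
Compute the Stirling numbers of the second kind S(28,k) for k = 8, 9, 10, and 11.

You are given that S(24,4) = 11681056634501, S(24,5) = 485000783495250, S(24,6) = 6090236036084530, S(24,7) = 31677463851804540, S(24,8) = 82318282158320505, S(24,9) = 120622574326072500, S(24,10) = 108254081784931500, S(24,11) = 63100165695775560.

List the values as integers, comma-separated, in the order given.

row 25: T[25][5]=5·485000783495250+11681056634501=2436684974110751  T[25][6]=6·6090236036084530+485000783495250=37026417000002430  T[25][7]=7·31677463851804540+6090236036084530=227832482998716310  T[25][8]=8·82318282158320505+31677463851804540=690223721118368580  T[25][9]=9·120622574326072500+82318282158320505=1167921451092973005  T[25][10]=10·108254081784931500+120622574326072500=1203163392175387500  T[25][11]=11·63100165695775560+108254081784931500=802355904438462660
row 26: T[26][6]=6·37026417000002430+2436684974110751=224595186974125331  T[26][7]=7·227832482998716310+37026417000002430=1631853797991016600  T[26][8]=8·690223721118368580+227832482998716310=5749622251945664950  T[26][9]=9·1167921451092973005+690223721118368580=11201516780955125625  T[26][10]=10·1203163392175387500+1167921451092973005=13199555372846848005  T[26][11]=11·802355904438462660+1203163392175387500=10029078340998476760
row 27: T[27][7]=7·1631853797991016600+224595186974125331=11647571772911241531  T[27][8]=8·5749622251945664950+1631853797991016600=47628831813556336200  T[27][9]=9·11201516780955125625+5749622251945664950=106563273280541795575  T[27][10]=10·13199555372846848005+11201516780955125625=143197070509423605675  T[27][11]=11·10029078340998476760+13199555372846848005=123519417123830092365
row 28: T[28][8]=8·47628831813556336200+11647571772911241531=392678226281361931131  T[28][9]=9·106563273280541795575+47628831813556336200=1006698291338432496375  T[28][10]=10·143197070509423605675+106563273280541795575=1538533978374777852325  T[28][11]=11·123519417123830092365+143197070509423605675=1501910658871554621690
Read S(28,8) = 392678226281361931131, S(28,9) = 1006698291338432496375, S(28,10) = 1538533978374777852325, S(28,11) = 1501910658871554621690.

392678226281361931131, 1006698291338432496375, 1538533978374777852325, 1501910658871554621690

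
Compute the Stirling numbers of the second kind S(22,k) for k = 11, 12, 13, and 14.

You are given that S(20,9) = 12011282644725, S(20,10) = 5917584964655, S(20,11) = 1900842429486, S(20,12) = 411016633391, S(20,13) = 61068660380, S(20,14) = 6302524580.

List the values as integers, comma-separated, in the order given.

366282500870286, 108823356051137, 22496861868481, 3295165281331

i=21: T(21,10)=12011282644725+10·5917584964655=71187132291275 | T(21,11)=5917584964655+11·1900842429486=26826851689001 | T(21,12)=1900842429486+12·411016633391=6833042030178 | T(21,13)=411016633391+13·61068660380=1204909218331 | T(21,14)=61068660380+14·6302524580=149304004500
i=22: T(22,11)=71187132291275+11·26826851689001=366282500870286 | T(22,12)=26826851689001+12·6833042030178=108823356051137 | T(22,13)=6833042030178+13·1204909218331=22496861868481 | T(22,14)=1204909218331+14·149304004500=3295165281331
Read S(22,11) = 366282500870286, S(22,12) = 108823356051137, S(22,13) = 22496861868481, S(22,14) = 3295165281331.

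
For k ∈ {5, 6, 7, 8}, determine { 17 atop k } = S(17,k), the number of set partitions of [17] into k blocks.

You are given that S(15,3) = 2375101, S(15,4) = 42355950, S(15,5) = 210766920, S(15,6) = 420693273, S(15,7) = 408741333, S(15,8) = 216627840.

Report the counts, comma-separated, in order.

5652751651, 17505749898, 25708104786, 20415995028

i=16: T(16,4)=2375101+4·42355950=171798901 | T(16,5)=42355950+5·210766920=1096190550 | T(16,6)=210766920+6·420693273=2734926558 | T(16,7)=420693273+7·408741333=3281882604 | T(16,8)=408741333+8·216627840=2141764053
i=17: T(17,5)=171798901+5·1096190550=5652751651 | T(17,6)=1096190550+6·2734926558=17505749898 | T(17,7)=2734926558+7·3281882604=25708104786 | T(17,8)=3281882604+8·2141764053=20415995028
Read S(17,5) = 5652751651, S(17,6) = 17505749898, S(17,7) = 25708104786, S(17,8) = 20415995028.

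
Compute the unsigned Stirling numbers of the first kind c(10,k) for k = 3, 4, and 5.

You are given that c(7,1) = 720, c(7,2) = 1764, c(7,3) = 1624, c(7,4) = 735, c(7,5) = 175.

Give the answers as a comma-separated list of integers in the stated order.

1172700, 723680, 269325

r8: T_8,1=7×720+0=5040; T_8,2=7×1764+720=13068; T_8,3=7×1624+1764=13132; T_8,4=7×735+1624=6769; T_8,5=7×175+735=1960
r9: T_9,2=8×13068+5040=109584; T_9,3=8×13132+13068=118124; T_9,4=8×6769+13132=67284; T_9,5=8×1960+6769=22449
r10: T_10,3=9×118124+109584=1172700; T_10,4=9×67284+118124=723680; T_10,5=9×22449+67284=269325
Read c(10,3) = 1172700, c(10,4) = 723680, c(10,5) = 269325.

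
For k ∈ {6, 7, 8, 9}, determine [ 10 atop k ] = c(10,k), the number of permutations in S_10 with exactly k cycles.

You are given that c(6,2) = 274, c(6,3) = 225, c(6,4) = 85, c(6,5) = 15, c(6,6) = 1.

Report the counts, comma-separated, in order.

63273, 9450, 870, 45

i=7: T(7,3)=274+6·225=1624 | T(7,4)=225+6·85=735 | T(7,5)=85+6·15=175 | T(7,6)=15+6·1=21 | T(7,7)=1+6·0=1
i=8: T(8,4)=1624+7·735=6769 | T(8,5)=735+7·175=1960 | T(8,6)=175+7·21=322 | T(8,7)=21+7·1=28 | T(8,8)=1+7·0=1
i=9: T(9,5)=6769+8·1960=22449 | T(9,6)=1960+8·322=4536 | T(9,7)=322+8·28=546 | T(9,8)=28+8·1=36 | T(9,9)=1+8·0=1
i=10: T(10,6)=22449+9·4536=63273 | T(10,7)=4536+9·546=9450 | T(10,8)=546+9·36=870 | T(10,9)=36+9·1=45
Read c(10,6) = 63273, c(10,7) = 9450, c(10,8) = 870, c(10,9) = 45.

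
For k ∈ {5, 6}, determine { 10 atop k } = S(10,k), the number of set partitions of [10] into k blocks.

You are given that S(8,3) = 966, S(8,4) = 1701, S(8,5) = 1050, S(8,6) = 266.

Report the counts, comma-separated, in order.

row 9: T[9][4]=4·1701+966=7770  T[9][5]=5·1050+1701=6951  T[9][6]=6·266+1050=2646
row 10: T[10][5]=5·6951+7770=42525  T[10][6]=6·2646+6951=22827
Read S(10,5) = 42525, S(10,6) = 22827.

42525, 22827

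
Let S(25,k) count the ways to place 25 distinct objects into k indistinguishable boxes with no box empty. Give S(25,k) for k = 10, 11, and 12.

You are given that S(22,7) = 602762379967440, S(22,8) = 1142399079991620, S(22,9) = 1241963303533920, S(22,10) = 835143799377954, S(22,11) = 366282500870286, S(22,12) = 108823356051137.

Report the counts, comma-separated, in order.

1203163392175387500, 802355904438462660, 362262620784874680

row 23: T[23][8]=8·1142399079991620+602762379967440=9741955019900400  T[23][9]=9·1241963303533920+1142399079991620=12320068811796900  T[23][10]=10·835143799377954+1241963303533920=9593401297313460  T[23][11]=11·366282500870286+835143799377954=4864251308951100  T[23][12]=12·108823356051137+366282500870286=1672162773483930
row 24: T[24][9]=9·12320068811796900+9741955019900400=120622574326072500  T[24][10]=10·9593401297313460+12320068811796900=108254081784931500  T[24][11]=11·4864251308951100+9593401297313460=63100165695775560  T[24][12]=12·1672162773483930+4864251308951100=24930204590758260
row 25: T[25][10]=10·108254081784931500+120622574326072500=1203163392175387500  T[25][11]=11·63100165695775560+108254081784931500=802355904438462660  T[25][12]=12·24930204590758260+63100165695775560=362262620784874680
Read S(25,10) = 1203163392175387500, S(25,11) = 802355904438462660, S(25,12) = 362262620784874680.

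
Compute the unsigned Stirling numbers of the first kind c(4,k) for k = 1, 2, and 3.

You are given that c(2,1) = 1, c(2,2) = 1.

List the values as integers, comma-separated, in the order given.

row 3: T[3][1]=2·1+0=2  T[3][2]=2·1+1=3  T[3][3]=2·0+1=1
row 4: T[4][1]=3·2+0=6  T[4][2]=3·3+2=11  T[4][3]=3·1+3=6
Read c(4,1) = 6, c(4,2) = 11, c(4,3) = 6.

6, 11, 6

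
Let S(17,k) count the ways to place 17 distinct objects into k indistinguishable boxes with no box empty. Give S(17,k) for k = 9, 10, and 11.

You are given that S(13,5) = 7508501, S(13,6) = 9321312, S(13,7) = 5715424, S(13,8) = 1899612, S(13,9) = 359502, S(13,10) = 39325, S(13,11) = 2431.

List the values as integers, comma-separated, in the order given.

9528822303, 2758334150, 512060978

[14] T[14,6]:6*9321312+7508501=63436373 · T[14,7]:7*5715424+9321312=49329280 · T[14,8]:8*1899612+5715424=20912320 · T[14,9]:9*359502+1899612=5135130 · T[14,10]:10*39325+359502=752752 · T[14,11]:11*2431+39325=66066
[15] T[15,7]:7*49329280+63436373=408741333 · T[15,8]:8*20912320+49329280=216627840 · T[15,9]:9*5135130+20912320=67128490 · T[15,10]:10*752752+5135130=12662650 · T[15,11]:11*66066+752752=1479478
[16] T[16,8]:8*216627840+408741333=2141764053 · T[16,9]:9*67128490+216627840=820784250 · T[16,10]:10*12662650+67128490=193754990 · T[16,11]:11*1479478+12662650=28936908
[17] T[17,9]:9*820784250+2141764053=9528822303 · T[17,10]:10*193754990+820784250=2758334150 · T[17,11]:11*28936908+193754990=512060978
Read S(17,9) = 9528822303, S(17,10) = 2758334150, S(17,11) = 512060978.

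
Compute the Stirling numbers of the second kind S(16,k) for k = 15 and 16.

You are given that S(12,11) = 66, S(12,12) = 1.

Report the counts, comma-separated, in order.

[13] T[13,12]:12*1+66=78 · T[13,13]:13*0+1=1
[14] T[14,13]:13*1+78=91 · T[14,14]:14*0+1=1
[15] T[15,14]:14*1+91=105 · T[15,15]:15*0+1=1
[16] T[16,15]:15*1+105=120 · T[16,16]:16*0+1=1
Read S(16,15) = 120, S(16,16) = 1.

120, 1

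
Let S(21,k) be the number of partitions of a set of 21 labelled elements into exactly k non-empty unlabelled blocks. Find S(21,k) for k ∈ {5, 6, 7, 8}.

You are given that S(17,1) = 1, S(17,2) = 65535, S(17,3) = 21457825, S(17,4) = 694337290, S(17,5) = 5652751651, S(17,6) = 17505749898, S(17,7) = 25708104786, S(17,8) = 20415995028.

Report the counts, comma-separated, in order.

r18: T_18,2=2×65535+1=131071; T_18,3=3×21457825+65535=64439010; T_18,4=4×694337290+21457825=2798806985; T_18,5=5×5652751651+694337290=28958095545; T_18,6=6×17505749898+5652751651=110687251039; T_18,7=7×25708104786+17505749898=197462483400; T_18,8=8×20415995028+25708104786=189036065010
r19: T_19,3=3×64439010+131071=193448101; T_19,4=4×2798806985+64439010=11259666950; T_19,5=5×28958095545+2798806985=147589284710; T_19,6=6×110687251039+28958095545=693081601779; T_19,7=7×197462483400+110687251039=1492924634839; T_19,8=8×189036065010+197462483400=1709751003480
r20: T_20,4=4×11259666950+193448101=45232115901; T_20,5=5×147589284710+11259666950=749206090500; T_20,6=6×693081601779+147589284710=4306078895384; T_20,7=7×1492924634839+693081601779=11143554045652; T_20,8=8×1709751003480+1492924634839=15170932662679
r21: T_21,5=5×749206090500+45232115901=3791262568401; T_21,6=6×4306078895384+749206090500=26585679462804; T_21,7=7×11143554045652+4306078895384=82310957214948; T_21,8=8×15170932662679+11143554045652=132511015347084
Read S(21,5) = 3791262568401, S(21,6) = 26585679462804, S(21,7) = 82310957214948, S(21,8) = 132511015347084.

3791262568401, 26585679462804, 82310957214948, 132511015347084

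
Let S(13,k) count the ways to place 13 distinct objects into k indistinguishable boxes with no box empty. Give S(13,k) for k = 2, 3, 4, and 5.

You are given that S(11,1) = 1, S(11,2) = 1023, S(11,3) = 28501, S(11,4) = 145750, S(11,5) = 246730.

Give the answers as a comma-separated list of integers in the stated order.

4095, 261625, 2532530, 7508501

i=12: T(12,1)=0+1·1=1 | T(12,2)=1+2·1023=2047 | T(12,3)=1023+3·28501=86526 | T(12,4)=28501+4·145750=611501 | T(12,5)=145750+5·246730=1379400
i=13: T(13,2)=1+2·2047=4095 | T(13,3)=2047+3·86526=261625 | T(13,4)=86526+4·611501=2532530 | T(13,5)=611501+5·1379400=7508501
Read S(13,2) = 4095, S(13,3) = 261625, S(13,4) = 2532530, S(13,5) = 7508501.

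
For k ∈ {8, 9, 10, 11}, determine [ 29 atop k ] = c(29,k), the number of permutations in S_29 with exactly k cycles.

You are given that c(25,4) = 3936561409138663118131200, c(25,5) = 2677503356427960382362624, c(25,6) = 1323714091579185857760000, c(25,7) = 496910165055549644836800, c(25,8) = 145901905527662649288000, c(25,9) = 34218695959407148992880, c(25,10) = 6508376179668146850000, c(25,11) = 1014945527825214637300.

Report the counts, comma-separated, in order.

114481515057741551880042390144, 29891934088703915048808047424, 6409259592413089839517170080, 1142413073615783087483702480

r26: T_26,5=25×2677503356427960382362624+3936561409138663118131200=70874145319837672677196800; T_26,6=25×1323714091579185857760000+2677503356427960382362624=35770355645907606826362624; T_26,7=25×496910165055549644836800+1323714091579185857760000=13746468217967926978680000; T_26,8=25×145901905527662649288000+496910165055549644836800=4144457803247115877036800; T_26,9=25×34218695959407148992880+145901905527662649288000=1001369304512841374110000; T_26,10=25×6508376179668146850000+34218695959407148992880=196928100451110820242880; T_26,11=25×1014945527825214637300+6508376179668146850000=31882014375298512782500
r27: T_27,6=26×35770355645907606826362624+70874145319837672677196800=1000903392113435450162625024; T_27,7=26×13746468217967926978680000+35770355645907606826362624=393178529313073708272042624; T_27,8=26×4144457803247115877036800+13746468217967926978680000=121502371102392939781636800; T_27,9=26×1001369304512841374110000+4144457803247115877036800=30180059720580991603896800; T_27,10=26×196928100451110820242880+1001369304512841374110000=6121499916241722700424880; T_27,11=26×31882014375298512782500+196928100451110820242880=1025860474208872152587880
r28: T_28,7=27×393178529313073708272042624+1000903392113435450162625024=11616723683566425573507775872; T_28,8=27×121502371102392939781636800+393178529313073708272042624=3673742549077683082376236224; T_28,9=27×30180059720580991603896800+121502371102392939781636800=936363983558079713086850400; T_28,10=27×6121499916241722700424880+30180059720580991603896800=195460557459107504515368560; T_28,11=27×1025860474208872152587880+6121499916241722700424880=33819732719881270820297640
r29: T_29,8=28×3673742549077683082376236224+11616723683566425573507775872=114481515057741551880042390144; T_29,9=28×936363983558079713086850400+3673742549077683082376236224=29891934088703915048808047424; T_29,10=28×195460557459107504515368560+936363983558079713086850400=6409259592413089839517170080; T_29,11=28×33819732719881270820297640+195460557459107504515368560=1142413073615783087483702480
Read c(29,8) = 114481515057741551880042390144, c(29,9) = 29891934088703915048808047424, c(29,10) = 6409259592413089839517170080, c(29,11) = 1142413073615783087483702480.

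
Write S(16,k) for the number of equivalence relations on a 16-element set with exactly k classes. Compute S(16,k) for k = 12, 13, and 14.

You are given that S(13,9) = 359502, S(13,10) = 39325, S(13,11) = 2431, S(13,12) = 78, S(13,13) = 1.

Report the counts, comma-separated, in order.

i=14: T(14,10)=359502+10·39325=752752 | T(14,11)=39325+11·2431=66066 | T(14,12)=2431+12·78=3367 | T(14,13)=78+13·1=91 | T(14,14)=1+14·0=1
i=15: T(15,11)=752752+11·66066=1479478 | T(15,12)=66066+12·3367=106470 | T(15,13)=3367+13·91=4550 | T(15,14)=91+14·1=105
i=16: T(16,12)=1479478+12·106470=2757118 | T(16,13)=106470+13·4550=165620 | T(16,14)=4550+14·105=6020
Read S(16,12) = 2757118, S(16,13) = 165620, S(16,14) = 6020.

2757118, 165620, 6020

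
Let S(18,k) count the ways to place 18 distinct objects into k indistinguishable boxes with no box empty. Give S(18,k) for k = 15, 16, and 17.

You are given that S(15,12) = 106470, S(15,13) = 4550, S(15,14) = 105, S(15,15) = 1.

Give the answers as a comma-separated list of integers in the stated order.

[16] T[16,13]:13*4550+106470=165620 · T[16,14]:14*105+4550=6020 · T[16,15]:15*1+105=120 · T[16,16]:16*0+1=1
[17] T[17,14]:14*6020+165620=249900 · T[17,15]:15*120+6020=7820 · T[17,16]:16*1+120=136 · T[17,17]:17*0+1=1
[18] T[18,15]:15*7820+249900=367200 · T[18,16]:16*136+7820=9996 · T[18,17]:17*1+136=153
Read S(18,15) = 367200, S(18,16) = 9996, S(18,17) = 153.

367200, 9996, 153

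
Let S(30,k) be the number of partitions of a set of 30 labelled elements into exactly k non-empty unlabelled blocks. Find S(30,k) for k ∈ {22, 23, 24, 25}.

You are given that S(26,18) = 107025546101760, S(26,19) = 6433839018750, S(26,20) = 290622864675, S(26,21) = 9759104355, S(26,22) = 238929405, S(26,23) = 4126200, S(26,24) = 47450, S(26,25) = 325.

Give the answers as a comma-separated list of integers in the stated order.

row 27: T[27][19]=19·6433839018750+107025546101760=229268487458010  T[27][20]=20·290622864675+6433839018750=12246296312250  T[27][21]=21·9759104355+290622864675=495564056130  T[27][22]=22·238929405+9759104355=15015551265  T[27][23]=23·4126200+238929405=333832005  T[27][24]=24·47450+4126200=5265000  T[27][25]=25·325+47450=55575
row 28: T[28][20]=20·12246296312250+229268487458010=474194413703010  T[28][21]=21·495564056130+12246296312250=22653141490980  T[28][22]=22·15015551265+495564056130=825906183960  T[28][23]=23·333832005+15015551265=22693687380  T[28][24]=24·5265000+333832005=460192005  T[28][25]=25·55575+5265000=6654375
row 29: T[29][21]=21·22653141490980+474194413703010=949910385013590  T[29][22]=22·825906183960+22653141490980=40823077538100  T[29][23]=23·22693687380+825906183960=1347860993700  T[29][24]=24·460192005+22693687380=33738295500  T[29][25]=25·6654375+460192005=626551380
row 30: T[30][22]=22·40823077538100+949910385013590=1848018090851790  T[30][23]=23·1347860993700+40823077538100=71823880393200  T[30][24]=24·33738295500+1347860993700=2157580085700  T[30][25]=25·626551380+33738295500=49402080000
Read S(30,22) = 1848018090851790, S(30,23) = 71823880393200, S(30,24) = 2157580085700, S(30,25) = 49402080000.

1848018090851790, 71823880393200, 2157580085700, 49402080000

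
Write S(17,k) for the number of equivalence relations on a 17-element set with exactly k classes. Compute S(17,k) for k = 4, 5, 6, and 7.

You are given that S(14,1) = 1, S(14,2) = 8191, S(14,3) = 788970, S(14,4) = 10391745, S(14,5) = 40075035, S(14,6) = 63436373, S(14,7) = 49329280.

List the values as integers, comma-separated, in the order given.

i=15: T(15,2)=1+2·8191=16383 | T(15,3)=8191+3·788970=2375101 | T(15,4)=788970+4·10391745=42355950 | T(15,5)=10391745+5·40075035=210766920 | T(15,6)=40075035+6·63436373=420693273 | T(15,7)=63436373+7·49329280=408741333
i=16: T(16,3)=16383+3·2375101=7141686 | T(16,4)=2375101+4·42355950=171798901 | T(16,5)=42355950+5·210766920=1096190550 | T(16,6)=210766920+6·420693273=2734926558 | T(16,7)=420693273+7·408741333=3281882604
i=17: T(17,4)=7141686+4·171798901=694337290 | T(17,5)=171798901+5·1096190550=5652751651 | T(17,6)=1096190550+6·2734926558=17505749898 | T(17,7)=2734926558+7·3281882604=25708104786
Read S(17,4) = 694337290, S(17,5) = 5652751651, S(17,6) = 17505749898, S(17,7) = 25708104786.

694337290, 5652751651, 17505749898, 25708104786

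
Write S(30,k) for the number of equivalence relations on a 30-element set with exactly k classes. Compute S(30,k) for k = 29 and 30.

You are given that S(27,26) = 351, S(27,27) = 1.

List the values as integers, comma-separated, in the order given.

435, 1

r28: T_28,27=27×1+351=378; T_28,28=28×0+1=1
r29: T_29,28=28×1+378=406; T_29,29=29×0+1=1
r30: T_30,29=29×1+406=435; T_30,30=30×0+1=1
Read S(30,29) = 435, S(30,30) = 1.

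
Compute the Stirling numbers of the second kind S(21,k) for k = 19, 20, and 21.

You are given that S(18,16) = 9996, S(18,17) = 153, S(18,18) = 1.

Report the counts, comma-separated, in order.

r19: T_19,17=17×153+9996=12597; T_19,18=18×1+153=171; T_19,19=19×0+1=1
r20: T_20,18=18×171+12597=15675; T_20,19=19×1+171=190; T_20,20=20×0+1=1
r21: T_21,19=19×190+15675=19285; T_21,20=20×1+190=210; T_21,21=21×0+1=1
Read S(21,19) = 19285, S(21,20) = 210, S(21,21) = 1.

19285, 210, 1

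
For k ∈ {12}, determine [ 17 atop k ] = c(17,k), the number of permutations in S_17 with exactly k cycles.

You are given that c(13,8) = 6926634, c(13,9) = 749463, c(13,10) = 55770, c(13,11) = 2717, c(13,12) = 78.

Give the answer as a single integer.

156952432

@14  (14,9):749463·13+6926634→16669653, (14,10):55770·13+749463→1474473, (14,11):2717·13+55770→91091, (14,12):78·13+2717→3731
@15  (15,10):1474473·14+16669653→37312275, (15,11):91091·14+1474473→2749747, (15,12):3731·14+91091→143325
@16  (16,11):2749747·15+37312275→78558480, (16,12):143325·15+2749747→4899622
@17  (17,12):4899622·16+78558480→156952432
Read c(17,12) = 156952432.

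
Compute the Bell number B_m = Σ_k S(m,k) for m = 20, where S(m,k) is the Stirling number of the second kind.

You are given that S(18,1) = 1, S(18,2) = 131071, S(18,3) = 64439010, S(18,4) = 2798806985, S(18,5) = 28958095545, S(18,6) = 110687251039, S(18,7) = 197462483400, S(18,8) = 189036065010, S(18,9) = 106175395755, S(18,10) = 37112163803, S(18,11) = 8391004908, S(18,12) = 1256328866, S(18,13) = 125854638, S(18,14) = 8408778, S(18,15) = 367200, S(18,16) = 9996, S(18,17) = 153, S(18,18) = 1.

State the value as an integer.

51724158235372

i=19: T(19,1)=0+1·1=1 | T(19,2)=1+2·131071=262143 | T(19,3)=131071+3·64439010=193448101 | T(19,4)=64439010+4·2798806985=11259666950 | T(19,5)=2798806985+5·28958095545=147589284710 | T(19,6)=28958095545+6·110687251039=693081601779 | T(19,7)=110687251039+7·197462483400=1492924634839 | T(19,8)=197462483400+8·189036065010=1709751003480 | T(19,9)=189036065010+9·106175395755=1144614626805 | T(19,10)=106175395755+10·37112163803=477297033785 | T(19,11)=37112163803+11·8391004908=129413217791 | T(19,12)=8391004908+12·1256328866=23466951300 | T(19,13)=1256328866+13·125854638=2892439160 | T(19,14)=125854638+14·8408778=243577530 | T(19,15)=8408778+15·367200=13916778 | T(19,16)=367200+16·9996=527136 | T(19,17)=9996+17·153=12597 | T(19,18)=153+18·1=171 | T(19,19)=1+19·0=1
i=20: T(20,1)=0+1·1=1 | T(20,2)=1+2·262143=524287 | T(20,3)=262143+3·193448101=580606446 | T(20,4)=193448101+4·11259666950=45232115901 | T(20,5)=11259666950+5·147589284710=749206090500 | T(20,6)=147589284710+6·693081601779=4306078895384 | T(20,7)=693081601779+7·1492924634839=11143554045652 | T(20,8)=1492924634839+8·1709751003480=15170932662679 | T(20,9)=1709751003480+9·1144614626805=12011282644725 | T(20,10)=1144614626805+10·477297033785=5917584964655 | T(20,11)=477297033785+11·129413217791=1900842429486 | T(20,12)=129413217791+12·23466951300=411016633391 | T(20,13)=23466951300+13·2892439160=61068660380 | T(20,14)=2892439160+14·243577530=6302524580 | T(20,15)=243577530+15·13916778=452329200 | T(20,16)=13916778+16·527136=22350954 | T(20,17)=527136+17·12597=741285 | T(20,18)=12597+18·171=15675 | T(20,19)=171+19·1=190 | T(20,20)=1+20·0=1
B_20 = ΣS(20,k) = 1+524287+580606446+45232115901+749206090500+4306078895384+11143554045652+15170932662679+12011282644725+5917584964655+1900842429486+411016633391+61068660380+6302524580+452329200+22350954+741285+15675+190+1 = 51724158235372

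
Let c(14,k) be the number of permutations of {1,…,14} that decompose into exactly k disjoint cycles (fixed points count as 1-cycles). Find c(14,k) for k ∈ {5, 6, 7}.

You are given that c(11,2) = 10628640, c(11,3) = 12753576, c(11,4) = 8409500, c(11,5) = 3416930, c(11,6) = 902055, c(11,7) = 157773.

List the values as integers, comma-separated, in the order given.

@12  (12,3):12753576·11+10628640→150917976, (12,4):8409500·11+12753576→105258076, (12,5):3416930·11+8409500→45995730, (12,6):902055·11+3416930→13339535, (12,7):157773·11+902055→2637558
@13  (13,4):105258076·12+150917976→1414014888, (13,5):45995730·12+105258076→657206836, (13,6):13339535·12+45995730→206070150, (13,7):2637558·12+13339535→44990231
@14  (14,5):657206836·13+1414014888→9957703756, (14,6):206070150·13+657206836→3336118786, (14,7):44990231·13+206070150→790943153
Read c(14,5) = 9957703756, c(14,6) = 3336118786, c(14,7) = 790943153.

9957703756, 3336118786, 790943153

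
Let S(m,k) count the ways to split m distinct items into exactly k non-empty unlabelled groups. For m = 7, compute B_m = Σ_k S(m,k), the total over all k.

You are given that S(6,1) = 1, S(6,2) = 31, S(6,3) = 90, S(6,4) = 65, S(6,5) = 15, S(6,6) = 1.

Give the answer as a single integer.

877

@7  (7,1):1·1+0→1, (7,2):31·2+1→63, (7,3):90·3+31→301, (7,4):65·4+90→350, (7,5):15·5+65→140, (7,6):1·6+15→21, (7,7):0·7+1→1
B_7 = ΣS(7,k) = 1+63+301+350+140+21+1 = 877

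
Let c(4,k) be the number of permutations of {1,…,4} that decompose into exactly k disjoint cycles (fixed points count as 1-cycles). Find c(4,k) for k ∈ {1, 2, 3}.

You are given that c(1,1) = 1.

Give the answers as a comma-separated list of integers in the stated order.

6, 11, 6

i=2: T(2,1)=0+1·1=1 | T(2,2)=1+1·0=1
i=3: T(3,1)=0+2·1=2 | T(3,2)=1+2·1=3 | T(3,3)=1+2·0=1
i=4: T(4,1)=0+3·2=6 | T(4,2)=2+3·3=11 | T(4,3)=3+3·1=6
Read c(4,1) = 6, c(4,2) = 11, c(4,3) = 6.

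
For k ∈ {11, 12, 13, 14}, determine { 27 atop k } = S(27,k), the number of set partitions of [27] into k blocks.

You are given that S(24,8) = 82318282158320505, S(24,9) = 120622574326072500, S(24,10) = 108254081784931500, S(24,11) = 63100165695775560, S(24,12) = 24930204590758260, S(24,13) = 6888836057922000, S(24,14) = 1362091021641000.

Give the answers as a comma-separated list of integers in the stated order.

123519417123830092365, 71823166587281982600, 29206898819153109600, 8541149231801585700

row 25: T[25][9]=9·120622574326072500+82318282158320505=1167921451092973005  T[25][10]=10·108254081784931500+120622574326072500=1203163392175387500  T[25][11]=11·63100165695775560+108254081784931500=802355904438462660  T[25][12]=12·24930204590758260+63100165695775560=362262620784874680  T[25][13]=13·6888836057922000+24930204590758260=114485073343744260  T[25][14]=14·1362091021641000+6888836057922000=25958110360896000
row 26: T[26][10]=10·1203163392175387500+1167921451092973005=13199555372846848005  T[26][11]=11·802355904438462660+1203163392175387500=10029078340998476760  T[26][12]=12·362262620784874680+802355904438462660=5149507353856958820  T[26][13]=13·114485073343744260+362262620784874680=1850568574253550060  T[26][14]=14·25958110360896000+114485073343744260=477898618396288260
row 27: T[27][11]=11·10029078340998476760+13199555372846848005=123519417123830092365  T[27][12]=12·5149507353856958820+10029078340998476760=71823166587281982600  T[27][13]=13·1850568574253550060+5149507353856958820=29206898819153109600  T[27][14]=14·477898618396288260+1850568574253550060=8541149231801585700
Read S(27,11) = 123519417123830092365, S(27,12) = 71823166587281982600, S(27,13) = 29206898819153109600, S(27,14) = 8541149231801585700.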